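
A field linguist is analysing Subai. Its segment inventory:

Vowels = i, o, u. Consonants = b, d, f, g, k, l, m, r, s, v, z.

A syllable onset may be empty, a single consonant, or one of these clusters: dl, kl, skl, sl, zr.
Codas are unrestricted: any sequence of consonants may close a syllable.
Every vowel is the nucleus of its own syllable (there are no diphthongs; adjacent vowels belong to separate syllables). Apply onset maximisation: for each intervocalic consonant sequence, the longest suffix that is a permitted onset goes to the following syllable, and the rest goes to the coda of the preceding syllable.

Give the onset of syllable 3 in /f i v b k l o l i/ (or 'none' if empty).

Vowels present: i, o, i; each is a nucleus, giving 3 syllables.
Between /i/ (V1) and /o/ (V2): cluster /vbkl/ — the longest permitted-onset suffix is /kl/; onset = /kl/, preceding coda = /vb/.
Between /o/ (V2) and /i/ (V3): /l/ → onset of the next syllable (single consonants are always licit onsets).
Result: fivb.klo.li.
Syllable 3 is /li/: onset /l/, nucleus /i/, coda ∅.

l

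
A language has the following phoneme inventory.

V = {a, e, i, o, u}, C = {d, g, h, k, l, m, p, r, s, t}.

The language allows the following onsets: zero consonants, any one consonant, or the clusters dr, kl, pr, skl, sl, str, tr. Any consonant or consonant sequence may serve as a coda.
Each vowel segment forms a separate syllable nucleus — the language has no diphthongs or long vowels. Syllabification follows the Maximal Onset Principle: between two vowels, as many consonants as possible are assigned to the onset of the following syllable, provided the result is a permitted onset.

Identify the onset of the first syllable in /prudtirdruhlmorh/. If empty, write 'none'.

pr

Nuclei (vowels): u, i, u, o → 4 syllables.
Between /u/ (V1) and /i/ (V2): /dt/ — longest licit onset from the right is /t/, leaving /d/ as coda.
Between /i/ (V2) and /u/ (V3): cluster /rdr/ — the longest permitted-onset suffix is /dr/; onset = /dr/, preceding coda = /r/.
Between /u/ (V3) and /o/ (V4): /hlm/ splits as /hl/ + /m/ (/m/ is the longest suffix that is a licit onset).
Putting it together: prud.tir.druhl.morh.
Syllable 1 is /prud/: onset /pr/, nucleus /u/, coda /d/.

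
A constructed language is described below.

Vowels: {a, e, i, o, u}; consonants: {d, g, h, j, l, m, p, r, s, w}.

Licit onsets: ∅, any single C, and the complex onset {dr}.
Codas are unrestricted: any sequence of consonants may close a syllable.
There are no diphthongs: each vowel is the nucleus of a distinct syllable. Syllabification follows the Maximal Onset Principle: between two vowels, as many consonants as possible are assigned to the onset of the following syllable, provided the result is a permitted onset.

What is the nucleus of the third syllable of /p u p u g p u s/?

u

The vowels are u, u, u — 3 nuclei, so 3 syllables.
The third nucleus (vowel 3 from the left) is /u/.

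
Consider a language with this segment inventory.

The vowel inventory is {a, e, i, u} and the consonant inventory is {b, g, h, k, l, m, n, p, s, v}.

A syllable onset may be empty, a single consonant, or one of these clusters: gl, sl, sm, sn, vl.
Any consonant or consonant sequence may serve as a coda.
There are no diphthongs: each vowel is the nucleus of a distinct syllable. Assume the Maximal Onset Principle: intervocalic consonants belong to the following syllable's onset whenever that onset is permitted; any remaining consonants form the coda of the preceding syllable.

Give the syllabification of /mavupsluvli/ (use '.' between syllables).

ma.vup.slu.vli

Nuclei (vowels): a, u, u, i → 4 syllables.
Between /a/ (V1) and /u/ (V2): just /v/ — single C goes to the following onset.
Between /u/ (V2) and /u/ (V3): cluster /psl/ — the longest permitted-onset suffix is /sl/; onset = /sl/, preceding coda = /p/.
Between /u/ (V3) and /i/ (V4): /vl/ — entire cluster is a permitted onset → onset /vl/, coda ∅.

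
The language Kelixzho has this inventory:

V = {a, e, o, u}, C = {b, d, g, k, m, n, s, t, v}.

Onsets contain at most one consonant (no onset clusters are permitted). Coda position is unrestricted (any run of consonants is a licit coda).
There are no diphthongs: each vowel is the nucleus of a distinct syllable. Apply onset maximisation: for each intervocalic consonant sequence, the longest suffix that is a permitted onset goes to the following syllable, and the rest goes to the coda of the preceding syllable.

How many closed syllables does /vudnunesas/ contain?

Vowels present: u, u, e, a; each is a nucleus, giving 4 syllables.
Between /u/ (V1) and /u/ (V2): /dn/; trying suffixes from longest down, /n/ is the first permitted one, so coda /d/ | onset /n/.
Between /u/ (V2) and /e/ (V3): just /n/ — single C goes to the following onset.
Between /e/ (V3) and /a/ (V4): /s/ → onset of the next syllable (single consonants are always licit onsets).
Putting it together: vud.nu.ne.sas.
Classifying each syllable: /vud/ (closed), /nu/ (open), /ne/ (open), /sas/ (closed).
Closed syllables: 2.

2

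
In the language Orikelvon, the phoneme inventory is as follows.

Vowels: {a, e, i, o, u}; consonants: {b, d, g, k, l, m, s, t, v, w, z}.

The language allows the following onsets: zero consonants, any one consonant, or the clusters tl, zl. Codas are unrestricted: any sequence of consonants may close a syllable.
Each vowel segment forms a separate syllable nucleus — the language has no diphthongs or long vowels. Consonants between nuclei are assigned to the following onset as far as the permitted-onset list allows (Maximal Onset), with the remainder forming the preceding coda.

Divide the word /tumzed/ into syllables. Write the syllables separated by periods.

The vowels are u, e — 2 nuclei, so 2 syllables.
V1 /u/ – V2 /e/: /mz/ splits as /m/ + /z/ (/z/ is the longest suffix that is a licit onset).

tum.zed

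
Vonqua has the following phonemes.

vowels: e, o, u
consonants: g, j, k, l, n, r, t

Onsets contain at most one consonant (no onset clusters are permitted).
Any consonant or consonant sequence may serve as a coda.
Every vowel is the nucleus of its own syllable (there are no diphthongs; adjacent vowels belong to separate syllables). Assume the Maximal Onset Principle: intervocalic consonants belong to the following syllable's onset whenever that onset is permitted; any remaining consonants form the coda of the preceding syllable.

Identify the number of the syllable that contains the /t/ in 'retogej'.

Vowels present: e, o, e; each is a nucleus, giving 3 syllables.
/e…o/ gap (V1→V2): just /t/ — single C goes to the following onset.
/o…e/ gap (V2→V3): /g/ → onset of the next syllable (single consonants are always licit onsets).
Putting it together: re.to.gej.
The /t/ is in the onset of syllable 2 (/to/).

2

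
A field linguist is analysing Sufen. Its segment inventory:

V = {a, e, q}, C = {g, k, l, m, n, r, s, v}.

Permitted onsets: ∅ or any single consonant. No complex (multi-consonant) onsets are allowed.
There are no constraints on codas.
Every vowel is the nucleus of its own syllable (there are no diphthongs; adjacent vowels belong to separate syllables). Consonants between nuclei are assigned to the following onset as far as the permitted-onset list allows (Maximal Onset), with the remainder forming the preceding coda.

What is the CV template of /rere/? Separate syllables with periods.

Vowels present: e, e; each is a nucleus, giving 2 syllables.
V1 /e/ – V2 /e/: /r/ is a single consonant, so it becomes the next onset.
Putting it together: re.re.
Mapping each syllable to C/V: /re/ → CV, /re/ → CV.

CV.CV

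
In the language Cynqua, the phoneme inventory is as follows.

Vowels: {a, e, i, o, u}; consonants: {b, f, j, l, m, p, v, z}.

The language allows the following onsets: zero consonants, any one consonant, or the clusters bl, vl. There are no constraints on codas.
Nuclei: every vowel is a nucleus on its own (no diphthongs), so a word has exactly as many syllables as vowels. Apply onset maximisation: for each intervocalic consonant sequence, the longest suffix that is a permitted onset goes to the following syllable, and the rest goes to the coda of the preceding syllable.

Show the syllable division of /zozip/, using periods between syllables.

zo.zip

Nuclei (vowels): o, i → 2 syllables.
V1 /o/ – V2 /i/: just /z/ — single C goes to the following onset.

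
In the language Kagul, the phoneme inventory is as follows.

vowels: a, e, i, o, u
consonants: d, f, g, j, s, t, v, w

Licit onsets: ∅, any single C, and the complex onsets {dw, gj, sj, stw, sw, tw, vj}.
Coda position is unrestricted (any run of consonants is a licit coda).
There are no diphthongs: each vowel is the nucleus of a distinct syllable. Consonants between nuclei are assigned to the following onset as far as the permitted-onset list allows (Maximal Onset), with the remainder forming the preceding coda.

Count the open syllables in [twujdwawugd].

1

Vowels present: u, a, u; each is a nucleus, giving 3 syllables.
Between /u/ (V1) and /a/ (V2): /jdw/ — longest licit onset from the right is /dw/, leaving /j/ as coda.
Between /a/ (V2) and /u/ (V3): /w/ is a single consonant, so it becomes the next onset.
Result: twuj.dwa.wugd.
Classifying each syllable: /twuj/ (closed), /dwa/ (open), /wugd/ (closed).
Open syllables: 1.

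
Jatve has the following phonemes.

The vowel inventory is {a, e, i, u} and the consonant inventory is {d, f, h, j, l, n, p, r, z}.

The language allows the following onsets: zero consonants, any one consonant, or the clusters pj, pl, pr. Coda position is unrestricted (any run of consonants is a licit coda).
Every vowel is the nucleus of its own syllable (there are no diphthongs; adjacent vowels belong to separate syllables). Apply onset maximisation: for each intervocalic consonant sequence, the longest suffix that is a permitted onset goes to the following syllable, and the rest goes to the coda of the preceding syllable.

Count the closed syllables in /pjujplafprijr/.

The vowels are u, a, i — 3 nuclei, so 3 syllables.
σ1/σ2 boundary: /jpl/ splits as /j/ + /pl/ (/pl/ is the longest suffix that is a licit onset).
σ2/σ3 boundary: /fpr/; trying suffixes from longest down, /pr/ is the first permitted one, so coda /f/ | onset /pr/.
Putting it together: pjuj.plaf.prijr.
Classifying each syllable: /pjuj/ (closed), /plaf/ (closed), /prijr/ (closed).
Closed syllables: 3.

3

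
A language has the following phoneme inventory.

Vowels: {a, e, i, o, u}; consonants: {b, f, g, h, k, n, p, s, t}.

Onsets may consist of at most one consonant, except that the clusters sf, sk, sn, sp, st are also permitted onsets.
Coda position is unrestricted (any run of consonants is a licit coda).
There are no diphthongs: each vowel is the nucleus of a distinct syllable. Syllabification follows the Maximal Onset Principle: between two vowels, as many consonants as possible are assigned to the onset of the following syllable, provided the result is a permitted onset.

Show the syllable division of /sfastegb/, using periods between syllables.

Vowels present: a, e; each is a nucleus, giving 2 syllables.
σ1/σ2 boundary: cluster /st/ — /st/ is itself a permitted onset, so the whole cluster goes right; preceding coda = ∅.

sfa.stegb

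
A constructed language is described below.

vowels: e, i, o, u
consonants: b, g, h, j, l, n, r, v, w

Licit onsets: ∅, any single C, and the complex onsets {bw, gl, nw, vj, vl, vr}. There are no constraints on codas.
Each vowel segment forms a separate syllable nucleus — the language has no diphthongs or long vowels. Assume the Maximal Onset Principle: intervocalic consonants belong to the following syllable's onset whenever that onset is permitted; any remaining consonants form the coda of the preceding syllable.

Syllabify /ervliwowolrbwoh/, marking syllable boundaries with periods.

er.vli.wo.wolr.bwoh

The vowels are e, i, o, o, o — 5 nuclei, so 5 syllables.
Between /e/ (V1) and /i/ (V2): /rvl/ splits as /r/ + /vl/ (/vl/ is the longest suffix that is a licit onset).
Between /i/ (V2) and /o/ (V3): just /w/ — single C goes to the following onset.
Between /o/ (V3) and /o/ (V4): /w/ is a single consonant, so it becomes the next onset.
Between /o/ (V4) and /o/ (V5): /lrbw/ — longest licit onset from the right is /bw/, leaving /lr/ as coda.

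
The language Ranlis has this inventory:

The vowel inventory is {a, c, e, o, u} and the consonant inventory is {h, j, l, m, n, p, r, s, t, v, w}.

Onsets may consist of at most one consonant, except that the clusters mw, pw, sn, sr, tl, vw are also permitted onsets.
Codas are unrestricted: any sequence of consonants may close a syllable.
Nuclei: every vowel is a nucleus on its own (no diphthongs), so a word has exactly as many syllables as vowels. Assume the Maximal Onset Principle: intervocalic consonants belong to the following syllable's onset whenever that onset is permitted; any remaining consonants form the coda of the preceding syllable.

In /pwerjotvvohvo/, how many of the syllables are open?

1

Nuclei (vowels): e, o, o, o → 4 syllables.
Between /e/ (V1) and /o/ (V2): /rj/ splits as /r/ + /j/ (/j/ is the longest suffix that is a licit onset).
Between /o/ (V2) and /o/ (V3): /tvv/ — longest licit onset from the right is /v/, leaving /tv/ as coda.
Between /o/ (V3) and /o/ (V4): /hv/; trying suffixes from longest down, /v/ is the first permitted one, so coda /h/ | onset /v/.
Syllabification: pwer.jotv.voh.vo.
Classifying each syllable: /pwer/ (closed), /jotv/ (closed), /voh/ (closed), /vo/ (open).
Open syllables: 1.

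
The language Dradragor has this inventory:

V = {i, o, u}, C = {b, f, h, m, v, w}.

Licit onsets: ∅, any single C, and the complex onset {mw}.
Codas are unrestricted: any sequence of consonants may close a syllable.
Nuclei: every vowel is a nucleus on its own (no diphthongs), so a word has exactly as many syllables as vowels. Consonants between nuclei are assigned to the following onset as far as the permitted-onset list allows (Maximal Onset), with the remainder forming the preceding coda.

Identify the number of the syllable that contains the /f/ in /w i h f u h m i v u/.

The vowels are i, u, i, u — 4 nuclei, so 4 syllables.
σ1/σ2 boundary: cluster /hf/ — the longest permitted-onset suffix is /f/; onset = /f/, preceding coda = /h/.
σ2/σ3 boundary: /hm/ — longest licit onset from the right is /m/, leaving /h/ as coda.
σ3/σ4 boundary: just /v/ — single C goes to the following onset.
Syllabification: wih.fuh.mi.vu.
The /f/ is in the onset of syllable 2 (/fuh/).

2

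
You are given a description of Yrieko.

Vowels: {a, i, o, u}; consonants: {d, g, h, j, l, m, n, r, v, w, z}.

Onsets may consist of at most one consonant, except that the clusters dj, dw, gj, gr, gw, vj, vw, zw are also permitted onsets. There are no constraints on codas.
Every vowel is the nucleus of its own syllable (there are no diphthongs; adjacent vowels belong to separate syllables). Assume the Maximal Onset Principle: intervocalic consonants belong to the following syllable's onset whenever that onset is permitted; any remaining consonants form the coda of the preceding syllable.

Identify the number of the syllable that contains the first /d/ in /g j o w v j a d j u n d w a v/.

Vowels present: o, a, u, a; each is a nucleus, giving 4 syllables.
Between /o/ (V1) and /a/ (V2): cluster /wvj/ — the longest permitted-onset suffix is /vj/; onset = /vj/, preceding coda = /w/.
Between /a/ (V2) and /u/ (V3): cluster /dj/ — /dj/ is itself a permitted onset, so the whole cluster goes right; preceding coda = ∅.
Between /u/ (V3) and /a/ (V4): /ndw/ splits as /n/ + /dw/ (/dw/ is the longest suffix that is a licit onset).
Syllabification: gjow.vja.djun.dwav.
The first /d/ is in the onset of syllable 3 (/djun/).

3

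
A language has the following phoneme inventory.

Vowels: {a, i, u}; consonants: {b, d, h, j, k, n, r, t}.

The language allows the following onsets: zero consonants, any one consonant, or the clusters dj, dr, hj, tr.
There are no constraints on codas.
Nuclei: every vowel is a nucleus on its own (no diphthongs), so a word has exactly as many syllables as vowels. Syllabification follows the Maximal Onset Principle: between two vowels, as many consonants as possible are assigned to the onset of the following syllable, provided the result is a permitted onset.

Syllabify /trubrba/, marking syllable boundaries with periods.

trubr.ba

Nuclei (vowels): u, a → 2 syllables.
Between /u/ (V1) and /a/ (V2): cluster /brb/ — the longest permitted-onset suffix is /b/; onset = /b/, preceding coda = /br/.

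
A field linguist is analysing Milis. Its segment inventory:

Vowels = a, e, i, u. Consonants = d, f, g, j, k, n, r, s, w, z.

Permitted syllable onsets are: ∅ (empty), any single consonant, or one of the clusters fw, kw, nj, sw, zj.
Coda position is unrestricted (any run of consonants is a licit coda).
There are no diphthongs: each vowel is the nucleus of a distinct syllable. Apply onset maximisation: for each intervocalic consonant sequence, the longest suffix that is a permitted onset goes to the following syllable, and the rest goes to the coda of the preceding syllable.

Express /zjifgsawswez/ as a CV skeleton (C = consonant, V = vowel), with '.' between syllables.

CCVCC.CVC.CCVC

Vowels present: i, a, e; each is a nucleus, giving 3 syllables.
V1 /i/ – V2 /a/: /fgs/ — longest licit onset from the right is /s/, leaving /fg/ as coda.
V2 /a/ – V3 /e/: cluster /wsw/ — the longest permitted-onset suffix is /sw/; onset = /sw/, preceding coda = /w/.
Syllabification: zjifg.saw.swez.
Mapping each syllable to C/V: /zjifg/ → CCVCC, /saw/ → CVC, /swez/ → CCVC.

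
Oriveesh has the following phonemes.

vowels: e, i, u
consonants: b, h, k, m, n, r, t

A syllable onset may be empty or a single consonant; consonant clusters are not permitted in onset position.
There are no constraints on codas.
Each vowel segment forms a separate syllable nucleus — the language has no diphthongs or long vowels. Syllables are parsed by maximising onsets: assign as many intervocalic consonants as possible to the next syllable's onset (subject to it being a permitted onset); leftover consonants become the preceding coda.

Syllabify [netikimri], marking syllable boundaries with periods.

ne.ti.kim.ri

Nuclei (vowels): e, i, i, i → 4 syllables.
Between /e/ (V1) and /i/ (V2): just /t/ — single C goes to the following onset.
Between /i/ (V2) and /i/ (V3): just /k/ — single C goes to the following onset.
Between /i/ (V3) and /i/ (V4): /mr/ splits as /m/ + /r/ (/r/ is the longest suffix that is a licit onset).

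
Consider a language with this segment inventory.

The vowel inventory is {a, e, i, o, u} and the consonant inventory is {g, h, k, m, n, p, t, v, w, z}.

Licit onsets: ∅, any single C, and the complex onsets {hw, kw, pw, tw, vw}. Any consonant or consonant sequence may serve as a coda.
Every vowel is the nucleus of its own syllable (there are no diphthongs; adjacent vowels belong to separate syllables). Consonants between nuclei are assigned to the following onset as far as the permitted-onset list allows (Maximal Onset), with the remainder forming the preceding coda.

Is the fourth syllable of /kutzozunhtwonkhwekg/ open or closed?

Nuclei (vowels): u, o, u, o, e → 5 syllables.
σ1/σ2 boundary: /tz/; trying suffixes from longest down, /z/ is the first permitted one, so coda /t/ | onset /z/.
σ2/σ3 boundary: just /z/ — single C goes to the following onset.
σ3/σ4 boundary: /nhtw/ splits as /nh/ + /tw/ (/tw/ is the longest suffix that is a licit onset).
σ4/σ5 boundary: /nkhw/ — longest licit onset from the right is /hw/, leaving /nk/ as coda.
So the parse is kut.zo.zunh.twonk.hwekg.
Syllable 4 is /twonk/ with coda /nk/, so it is closed.

closed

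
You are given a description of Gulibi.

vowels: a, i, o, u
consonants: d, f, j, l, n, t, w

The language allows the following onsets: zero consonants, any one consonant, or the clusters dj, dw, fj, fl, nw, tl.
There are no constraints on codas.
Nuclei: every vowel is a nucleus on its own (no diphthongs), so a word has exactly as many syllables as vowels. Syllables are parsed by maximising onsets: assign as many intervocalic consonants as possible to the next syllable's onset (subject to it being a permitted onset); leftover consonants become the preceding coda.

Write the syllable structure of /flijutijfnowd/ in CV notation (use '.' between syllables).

Vowels present: i, u, i, o; each is a nucleus, giving 4 syllables.
σ1/σ2 boundary: /j/ is a single consonant, so it becomes the next onset.
σ2/σ3 boundary: just /t/ — single C goes to the following onset.
σ3/σ4 boundary: cluster /jfn/ — the longest permitted-onset suffix is /n/; onset = /n/, preceding coda = /jf/.
So the parse is fli.ju.tijf.nowd.
Mapping each syllable to C/V: /fli/ → CCV, /ju/ → CV, /tijf/ → CVCC, /nowd/ → CVCC.

CCV.CV.CVCC.CVCC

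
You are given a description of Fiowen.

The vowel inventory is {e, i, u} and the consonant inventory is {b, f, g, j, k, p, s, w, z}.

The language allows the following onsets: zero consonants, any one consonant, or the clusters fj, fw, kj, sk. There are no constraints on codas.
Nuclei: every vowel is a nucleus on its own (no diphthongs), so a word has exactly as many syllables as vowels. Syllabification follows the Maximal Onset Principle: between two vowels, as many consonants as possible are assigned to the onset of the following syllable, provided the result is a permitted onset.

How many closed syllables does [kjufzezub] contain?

Vowels present: u, e, u; each is a nucleus, giving 3 syllables.
/u…e/ gap (V1→V2): /fz/; trying suffixes from longest down, /z/ is the first permitted one, so coda /f/ | onset /z/.
/e…u/ gap (V2→V3): /z/ → onset of the next syllable (single consonants are always licit onsets).
So the parse is kjuf.ze.zub.
Classifying each syllable: /kjuf/ (closed), /ze/ (open), /zub/ (closed).
Closed syllables: 2.

2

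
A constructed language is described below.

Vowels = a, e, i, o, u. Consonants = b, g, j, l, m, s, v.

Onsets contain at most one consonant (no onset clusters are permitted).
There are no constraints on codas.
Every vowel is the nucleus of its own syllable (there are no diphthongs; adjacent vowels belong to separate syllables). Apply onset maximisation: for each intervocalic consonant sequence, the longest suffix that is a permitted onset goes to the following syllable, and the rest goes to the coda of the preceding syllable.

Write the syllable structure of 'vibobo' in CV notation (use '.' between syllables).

CV.CV.CV

The vowels are i, o, o — 3 nuclei, so 3 syllables.
V1 /i/ – V2 /o/: /b/ → onset of the next syllable (single consonants are always licit onsets).
V2 /o/ – V3 /o/: just /b/ — single C goes to the following onset.
So the parse is vi.bo.bo.
Mapping each syllable to C/V: /vi/ → CV, /bo/ → CV, /bo/ → CV.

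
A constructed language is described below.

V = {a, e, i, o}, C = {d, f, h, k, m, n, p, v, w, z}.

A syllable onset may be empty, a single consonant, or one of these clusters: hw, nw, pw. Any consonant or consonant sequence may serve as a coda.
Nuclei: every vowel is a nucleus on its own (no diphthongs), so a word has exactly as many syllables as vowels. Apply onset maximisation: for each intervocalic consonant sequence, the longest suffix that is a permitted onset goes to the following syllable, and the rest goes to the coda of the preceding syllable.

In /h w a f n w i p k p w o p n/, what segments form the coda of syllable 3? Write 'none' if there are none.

Vowels present: a, i, o; each is a nucleus, giving 3 syllables.
Between /a/ (V1) and /i/ (V2): cluster /fnw/ — the longest permitted-onset suffix is /nw/; onset = /nw/, preceding coda = /f/.
Between /i/ (V2) and /o/ (V3): cluster /pkpw/ — the longest permitted-onset suffix is /pw/; onset = /pw/, preceding coda = /pk/.
Syllabification: hwaf.nwipk.pwopn.
Syllable 3 is /pwopn/: onset /pw/, nucleus /o/, coda /pn/.

pn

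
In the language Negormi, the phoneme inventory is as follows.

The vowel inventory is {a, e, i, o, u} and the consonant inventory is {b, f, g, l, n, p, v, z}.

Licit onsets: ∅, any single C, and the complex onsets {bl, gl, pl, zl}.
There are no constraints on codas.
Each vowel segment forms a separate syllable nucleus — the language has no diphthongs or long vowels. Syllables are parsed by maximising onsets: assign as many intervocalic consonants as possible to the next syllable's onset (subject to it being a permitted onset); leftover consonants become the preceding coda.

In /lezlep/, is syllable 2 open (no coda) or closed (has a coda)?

closed

The vowels are e, e — 2 nuclei, so 2 syllables.
Between /e/ (V1) and /e/ (V2): /zl/ — entire cluster is a permitted onset → onset /zl/, coda ∅.
So the parse is le.zlep.
Syllable 2 is /zlep/ with coda /p/, so it is closed.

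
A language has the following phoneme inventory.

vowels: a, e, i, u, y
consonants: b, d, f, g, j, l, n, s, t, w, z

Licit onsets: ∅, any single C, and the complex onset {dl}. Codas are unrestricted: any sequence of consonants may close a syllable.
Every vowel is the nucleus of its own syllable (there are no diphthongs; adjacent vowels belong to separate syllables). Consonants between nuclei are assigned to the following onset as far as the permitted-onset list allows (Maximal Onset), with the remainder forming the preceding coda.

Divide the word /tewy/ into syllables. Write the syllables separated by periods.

te.wy

Nuclei (vowels): e, y → 2 syllables.
/e…y/ gap (V1→V2): /w/ → onset of the next syllable (single consonants are always licit onsets).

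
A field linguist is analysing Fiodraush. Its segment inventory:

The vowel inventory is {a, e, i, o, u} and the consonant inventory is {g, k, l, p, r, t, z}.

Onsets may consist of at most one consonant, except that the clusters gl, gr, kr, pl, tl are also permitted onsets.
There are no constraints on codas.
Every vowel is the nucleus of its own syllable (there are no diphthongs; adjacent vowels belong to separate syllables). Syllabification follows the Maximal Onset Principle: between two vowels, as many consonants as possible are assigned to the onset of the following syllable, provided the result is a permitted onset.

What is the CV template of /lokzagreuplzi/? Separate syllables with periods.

Vowels present: o, a, e, u, i; each is a nucleus, giving 5 syllables.
/o…a/ gap (V1→V2): /kz/; trying suffixes from longest down, /z/ is the first permitted one, so coda /k/ | onset /z/.
/a…e/ gap (V2→V3): /gr/ is a licit onset in full, so it all attaches to the next syllable.
/e…u/ gap (V3→V4): no consonants, so the boundary falls immediately after /e/.
/u…i/ gap (V4→V5): /plz/ splits as /pl/ + /z/ (/z/ is the longest suffix that is a licit onset).
Result: lok.za.gre.upl.zi.
Mapping each syllable to C/V: /lok/ → CVC, /za/ → CV, /gre/ → CCV, /upl/ → VCC, /zi/ → CV.

CVC.CV.CCV.VCC.CV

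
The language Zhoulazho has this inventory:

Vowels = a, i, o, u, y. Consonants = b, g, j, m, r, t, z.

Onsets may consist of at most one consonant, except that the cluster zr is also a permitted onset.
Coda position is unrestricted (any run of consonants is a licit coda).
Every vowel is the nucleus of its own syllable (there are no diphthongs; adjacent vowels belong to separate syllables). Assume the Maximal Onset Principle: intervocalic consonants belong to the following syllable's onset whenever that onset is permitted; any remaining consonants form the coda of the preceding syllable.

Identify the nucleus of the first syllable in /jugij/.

The vowels are u, i — 2 nuclei, so 2 syllables.
The first nucleus (vowel 1 from the left) is /u/.

u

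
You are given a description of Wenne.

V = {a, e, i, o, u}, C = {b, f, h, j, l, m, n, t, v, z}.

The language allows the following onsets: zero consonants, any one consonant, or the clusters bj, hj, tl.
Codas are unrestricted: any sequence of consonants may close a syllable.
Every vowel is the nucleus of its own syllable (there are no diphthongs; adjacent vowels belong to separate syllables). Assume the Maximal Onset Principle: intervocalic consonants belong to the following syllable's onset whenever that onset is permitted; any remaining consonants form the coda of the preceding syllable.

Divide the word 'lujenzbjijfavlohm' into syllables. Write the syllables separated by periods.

lu.jenz.bjij.fav.lohm

Nuclei (vowels): u, e, i, a, o → 5 syllables.
Between /u/ (V1) and /e/ (V2): /j/ is a single consonant, so it becomes the next onset.
Between /e/ (V2) and /i/ (V3): /nzbj/ — longest licit onset from the right is /bj/, leaving /nz/ as coda.
Between /i/ (V3) and /a/ (V4): /jf/ — longest licit onset from the right is /f/, leaving /j/ as coda.
Between /a/ (V4) and /o/ (V5): /vl/ splits as /v/ + /l/ (/l/ is the longest suffix that is a licit onset).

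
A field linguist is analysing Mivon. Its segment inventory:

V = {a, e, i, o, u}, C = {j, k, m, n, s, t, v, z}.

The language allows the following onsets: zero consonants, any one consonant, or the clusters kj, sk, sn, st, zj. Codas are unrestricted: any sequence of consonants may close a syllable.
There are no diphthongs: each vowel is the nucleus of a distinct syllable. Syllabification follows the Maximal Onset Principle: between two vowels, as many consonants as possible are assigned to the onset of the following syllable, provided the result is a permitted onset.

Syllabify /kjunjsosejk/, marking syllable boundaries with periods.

kjunj.so.sejk

The vowels are u, o, e — 3 nuclei, so 3 syllables.
/u…o/ gap (V1→V2): /njs/ splits as /nj/ + /s/ (/s/ is the longest suffix that is a licit onset).
/o…e/ gap (V2→V3): just /s/ — single C goes to the following onset.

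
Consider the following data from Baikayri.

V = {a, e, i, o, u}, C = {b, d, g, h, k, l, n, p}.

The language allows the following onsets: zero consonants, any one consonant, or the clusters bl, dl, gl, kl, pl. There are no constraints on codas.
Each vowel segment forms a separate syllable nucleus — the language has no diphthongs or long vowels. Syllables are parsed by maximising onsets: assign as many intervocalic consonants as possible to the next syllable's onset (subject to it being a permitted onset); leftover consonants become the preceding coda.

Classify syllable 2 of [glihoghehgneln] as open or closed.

The vowels are i, o, e, e — 4 nuclei, so 4 syllables.
σ1/σ2 boundary: /h/ → onset of the next syllable (single consonants are always licit onsets).
σ2/σ3 boundary: /gh/ — longest licit onset from the right is /h/, leaving /g/ as coda.
σ3/σ4 boundary: /hgn/; trying suffixes from longest down, /n/ is the first permitted one, so coda /hg/ | onset /n/.
Result: gli.hog.hehg.neln.
Syllable 2 is /hog/ with coda /g/, so it is closed.

closed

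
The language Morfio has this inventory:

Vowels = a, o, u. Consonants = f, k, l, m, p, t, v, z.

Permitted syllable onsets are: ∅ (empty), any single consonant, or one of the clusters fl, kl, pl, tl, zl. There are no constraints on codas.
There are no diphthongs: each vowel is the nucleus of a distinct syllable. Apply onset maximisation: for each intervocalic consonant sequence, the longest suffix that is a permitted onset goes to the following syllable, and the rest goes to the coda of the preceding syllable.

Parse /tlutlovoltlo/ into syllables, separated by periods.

tlu.tlo.vol.tlo

Vowels present: u, o, o, o; each is a nucleus, giving 4 syllables.
V1 /u/ – V2 /o/: /tl/ — entire cluster is a permitted onset → onset /tl/, coda ∅.
V2 /o/ – V3 /o/: /v/ → onset of the next syllable (single consonants are always licit onsets).
V3 /o/ – V4 /o/: /ltl/; trying suffixes from longest down, /tl/ is the first permitted one, so coda /l/ | onset /tl/.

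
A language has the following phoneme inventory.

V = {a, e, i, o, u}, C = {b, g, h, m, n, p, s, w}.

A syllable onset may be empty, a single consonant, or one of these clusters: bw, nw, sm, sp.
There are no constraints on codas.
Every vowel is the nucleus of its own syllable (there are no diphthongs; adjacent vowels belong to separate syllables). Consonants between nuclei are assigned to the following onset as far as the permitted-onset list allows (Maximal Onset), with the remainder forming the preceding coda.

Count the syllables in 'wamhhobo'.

3

Nuclei (vowels): a, o, o → 3 syllables.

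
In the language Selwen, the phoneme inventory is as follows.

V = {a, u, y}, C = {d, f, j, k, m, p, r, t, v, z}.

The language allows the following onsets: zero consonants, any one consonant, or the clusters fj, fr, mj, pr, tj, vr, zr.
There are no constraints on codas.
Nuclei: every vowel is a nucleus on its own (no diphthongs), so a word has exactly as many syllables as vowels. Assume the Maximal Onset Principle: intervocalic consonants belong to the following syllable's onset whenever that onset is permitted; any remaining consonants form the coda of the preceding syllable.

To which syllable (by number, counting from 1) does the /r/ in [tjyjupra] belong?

The vowels are y, u, a — 3 nuclei, so 3 syllables.
Between /y/ (V1) and /u/ (V2): /j/ → onset of the next syllable (single consonants are always licit onsets).
Between /u/ (V2) and /a/ (V3): /pr/ — entire cluster is a permitted onset → onset /pr/, coda ∅.
Result: tjy.ju.pra.
The /r/ is in the onset of syllable 3 (/pra/).

3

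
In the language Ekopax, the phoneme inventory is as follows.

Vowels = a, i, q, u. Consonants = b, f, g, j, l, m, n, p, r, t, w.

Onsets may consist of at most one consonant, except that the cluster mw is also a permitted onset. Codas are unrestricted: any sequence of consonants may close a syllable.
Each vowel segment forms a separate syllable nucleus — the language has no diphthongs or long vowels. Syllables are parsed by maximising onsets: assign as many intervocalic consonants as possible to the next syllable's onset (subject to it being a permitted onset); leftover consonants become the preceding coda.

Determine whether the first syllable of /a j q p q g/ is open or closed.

Vowels present: a, q, q; each is a nucleus, giving 3 syllables.
V1 /a/ – V2 /q/: /j/ → onset of the next syllable (single consonants are always licit onsets).
V2 /q/ – V3 /q/: /p/ → onset of the next syllable (single consonants are always licit onsets).
Putting it together: a.jq.pqg.
Syllable 1 is /a/; it ends in its nucleus with no coda, so it is open.

open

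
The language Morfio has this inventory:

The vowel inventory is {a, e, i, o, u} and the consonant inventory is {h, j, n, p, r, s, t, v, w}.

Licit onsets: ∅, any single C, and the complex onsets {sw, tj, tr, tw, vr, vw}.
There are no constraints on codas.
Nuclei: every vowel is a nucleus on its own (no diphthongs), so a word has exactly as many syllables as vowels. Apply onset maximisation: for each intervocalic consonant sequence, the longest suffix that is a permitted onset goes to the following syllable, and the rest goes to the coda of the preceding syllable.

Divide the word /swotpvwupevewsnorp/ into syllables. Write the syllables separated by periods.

Vowels present: o, u, e, e, o; each is a nucleus, giving 5 syllables.
σ1/σ2 boundary: cluster /tpvw/ — the longest permitted-onset suffix is /vw/; onset = /vw/, preceding coda = /tp/.
σ2/σ3 boundary: just /p/ — single C goes to the following onset.
σ3/σ4 boundary: /v/ is a single consonant, so it becomes the next onset.
σ4/σ5 boundary: /wsn/; trying suffixes from longest down, /n/ is the first permitted one, so coda /ws/ | onset /n/.

swotp.vwu.pe.vews.norp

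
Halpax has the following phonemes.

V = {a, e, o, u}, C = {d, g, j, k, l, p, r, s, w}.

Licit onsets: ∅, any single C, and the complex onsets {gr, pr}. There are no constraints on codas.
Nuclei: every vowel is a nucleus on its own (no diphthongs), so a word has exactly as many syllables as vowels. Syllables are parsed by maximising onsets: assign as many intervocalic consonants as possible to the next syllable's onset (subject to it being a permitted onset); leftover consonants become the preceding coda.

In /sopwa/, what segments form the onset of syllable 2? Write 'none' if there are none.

Vowels present: o, a; each is a nucleus, giving 2 syllables.
V1 /o/ – V2 /a/: cluster /pw/ — the longest permitted-onset suffix is /w/; onset = /w/, preceding coda = /p/.
Syllabification: sop.wa.
Syllable 2 is /wa/: onset /w/, nucleus /a/, coda ∅.

w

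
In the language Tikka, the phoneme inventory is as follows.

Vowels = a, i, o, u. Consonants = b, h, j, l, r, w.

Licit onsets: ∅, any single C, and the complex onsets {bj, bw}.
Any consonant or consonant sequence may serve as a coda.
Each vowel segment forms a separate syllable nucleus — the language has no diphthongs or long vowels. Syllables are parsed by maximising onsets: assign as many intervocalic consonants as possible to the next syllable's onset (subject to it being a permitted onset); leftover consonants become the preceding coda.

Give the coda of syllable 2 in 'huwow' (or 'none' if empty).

The vowels are u, o — 2 nuclei, so 2 syllables.
/u…o/ gap (V1→V2): /w/ → onset of the next syllable (single consonants are always licit onsets).
Syllabification: hu.wow.
Syllable 2 is /wow/: onset /w/, nucleus /o/, coda /w/.

w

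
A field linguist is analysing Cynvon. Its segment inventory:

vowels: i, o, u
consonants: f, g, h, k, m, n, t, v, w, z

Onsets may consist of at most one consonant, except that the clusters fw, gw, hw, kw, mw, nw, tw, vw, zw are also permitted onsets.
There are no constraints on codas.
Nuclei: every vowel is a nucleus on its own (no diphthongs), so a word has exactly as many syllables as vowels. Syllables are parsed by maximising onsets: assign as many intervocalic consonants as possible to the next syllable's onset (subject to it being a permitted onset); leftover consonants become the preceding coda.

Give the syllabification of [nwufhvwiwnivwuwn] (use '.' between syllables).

nwufh.vwiw.ni.vwuwn

Nuclei (vowels): u, i, i, u → 4 syllables.
V1 /u/ – V2 /i/: cluster /fhvw/ — the longest permitted-onset suffix is /vw/; onset = /vw/, preceding coda = /fh/.
V2 /i/ – V3 /i/: cluster /wn/ — the longest permitted-onset suffix is /n/; onset = /n/, preceding coda = /w/.
V3 /i/ – V4 /u/: /vw/ — entire cluster is a permitted onset → onset /vw/, coda ∅.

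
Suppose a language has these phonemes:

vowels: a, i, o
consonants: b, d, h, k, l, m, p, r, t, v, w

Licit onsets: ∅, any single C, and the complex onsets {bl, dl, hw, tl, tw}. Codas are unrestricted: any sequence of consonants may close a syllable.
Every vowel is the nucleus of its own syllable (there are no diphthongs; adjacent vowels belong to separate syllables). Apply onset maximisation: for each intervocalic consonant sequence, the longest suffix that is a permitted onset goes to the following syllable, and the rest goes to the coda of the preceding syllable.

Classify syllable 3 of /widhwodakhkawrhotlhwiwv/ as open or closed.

Vowels present: i, o, a, a, o, i; each is a nucleus, giving 6 syllables.
/i…o/ gap (V1→V2): /dhw/ — longest licit onset from the right is /hw/, leaving /d/ as coda.
/o…a/ gap (V2→V3): /d/ is a single consonant, so it becomes the next onset.
/a…a/ gap (V3→V4): cluster /khk/ — the longest permitted-onset suffix is /k/; onset = /k/, preceding coda = /kh/.
/a…o/ gap (V4→V5): /wrh/ splits as /wr/ + /h/ (/h/ is the longest suffix that is a licit onset).
/o…i/ gap (V5→V6): /tlhw/ — longest licit onset from the right is /hw/, leaving /tl/ as coda.
So the parse is wid.hwo.dakh.kawr.hotl.hwiwv.
Syllable 3 is /dakh/ with coda /kh/, so it is closed.

closed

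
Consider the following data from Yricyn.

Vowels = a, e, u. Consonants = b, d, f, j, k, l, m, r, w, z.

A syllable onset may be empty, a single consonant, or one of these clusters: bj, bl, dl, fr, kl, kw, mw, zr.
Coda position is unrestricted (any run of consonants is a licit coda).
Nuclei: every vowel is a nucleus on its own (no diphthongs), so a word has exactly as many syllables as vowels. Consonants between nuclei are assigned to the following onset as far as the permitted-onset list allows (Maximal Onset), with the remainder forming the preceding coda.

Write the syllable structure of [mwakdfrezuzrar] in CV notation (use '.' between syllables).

Nuclei (vowels): a, e, u, a → 4 syllables.
/a…e/ gap (V1→V2): cluster /kdfr/ — the longest permitted-onset suffix is /fr/; onset = /fr/, preceding coda = /kd/.
/e…u/ gap (V2→V3): just /z/ — single C goes to the following onset.
/u…a/ gap (V3→V4): cluster /zr/ — /zr/ is itself a permitted onset, so the whole cluster goes right; preceding coda = ∅.
So the parse is mwakd.fre.zu.zrar.
Mapping each syllable to C/V: /mwakd/ → CCVCC, /fre/ → CCV, /zu/ → CV, /zrar/ → CCVC.

CCVCC.CCV.CV.CCVC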